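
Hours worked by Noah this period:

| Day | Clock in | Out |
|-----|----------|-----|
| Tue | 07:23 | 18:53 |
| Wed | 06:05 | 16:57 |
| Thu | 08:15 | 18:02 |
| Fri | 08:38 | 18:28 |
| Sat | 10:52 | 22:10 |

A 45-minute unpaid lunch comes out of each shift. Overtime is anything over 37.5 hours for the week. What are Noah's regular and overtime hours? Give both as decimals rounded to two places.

Regular 37.50 hours, overtime 12.03 hours

Tue: 07:23–18:53 = 11 h 30 min; less 45 min break → 10 h 45 min
Wed: 06:05–16:57 = 10 h 52 min; less 45 min break → 10 h 7 min
Thu: 08:15–18:02 = 9 h 47 min; less 45 min break → 9 h 2 min
Fri: 08:38–18:28 = 9 h 50 min; less 45 min break → 9 h 5 min
Sat: 10:52–22:10 = 11 h 18 min; less 45 min break → 10 h 33 min
Total worked: 49 h 32 min = 49.53 h.
Threshold 37.5 h → overtime 12 h 2 min, regular 37 h 30 min.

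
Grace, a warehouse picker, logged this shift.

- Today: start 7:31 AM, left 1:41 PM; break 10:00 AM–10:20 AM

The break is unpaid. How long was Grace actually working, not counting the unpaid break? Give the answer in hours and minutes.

5 h 50 min

Today: 7:31 AM–1:41 PM = 6 h 10 min; less 20 min break → 5 h 50 min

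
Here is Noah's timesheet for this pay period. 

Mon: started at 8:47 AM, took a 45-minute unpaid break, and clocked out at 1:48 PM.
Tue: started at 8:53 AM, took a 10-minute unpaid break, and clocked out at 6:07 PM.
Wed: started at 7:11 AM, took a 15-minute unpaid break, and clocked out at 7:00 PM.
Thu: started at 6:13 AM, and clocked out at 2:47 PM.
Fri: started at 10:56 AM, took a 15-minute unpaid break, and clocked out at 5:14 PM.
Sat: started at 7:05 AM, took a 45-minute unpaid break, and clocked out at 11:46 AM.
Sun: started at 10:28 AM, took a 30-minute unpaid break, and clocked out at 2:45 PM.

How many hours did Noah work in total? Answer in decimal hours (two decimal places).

47.23 hours

Mon: 8:47 AM–1:48 PM = 5 h 1 min; less 45 min break → 4 h 16 min
Tue: 8:53 AM–6:07 PM = 9 h 14 min; less 10 min break → 9 h 4 min
Wed: 7:11 AM–7:00 PM = 11 h 49 min; less 15 min break → 11 h 34 min
Thu: 6:13 AM–2:47 PM = 8 h 34 min
Fri: 10:56 AM–5:14 PM = 6 h 18 min; less 15 min break → 6 h 3 min
Sat: 7:05 AM–11:46 AM = 4 h 41 min; less 45 min break → 3 h 56 min
Sun: 10:28 AM–2:45 PM = 4 h 17 min; less 30 min break → 3 h 47 min
Total: 4 h 16 min + 9 h 4 min + 11 h 34 min + 8 h 34 min + 6 h 3 min + 3 h 56 min + 3 h 47 min = 47 h 14 min.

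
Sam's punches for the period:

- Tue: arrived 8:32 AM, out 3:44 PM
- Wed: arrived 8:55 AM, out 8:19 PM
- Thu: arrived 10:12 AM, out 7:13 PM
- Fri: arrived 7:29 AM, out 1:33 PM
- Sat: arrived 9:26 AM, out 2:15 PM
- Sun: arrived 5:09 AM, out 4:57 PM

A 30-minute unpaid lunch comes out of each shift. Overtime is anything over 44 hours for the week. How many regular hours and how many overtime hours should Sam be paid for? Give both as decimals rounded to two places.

Tue: 8:32 AM–3:44 PM = 7 h 12 min; less 30 min break → 6 h 42 min
Wed: 8:55 AM–8:19 PM = 11 h 24 min; less 30 min break → 10 h 54 min
Thu: 10:12 AM–7:13 PM = 9 h 1 min; less 30 min break → 8 h 31 min
Fri: 7:29 AM–1:33 PM = 6 h 4 min; less 30 min break → 5 h 34 min
Sat: 9:26 AM–2:15 PM = 4 h 49 min; less 30 min break → 4 h 19 min
Sun: 5:09 AM–4:57 PM = 11 h 48 min; less 30 min break → 11 h 18 min
Total worked: 47 h 18 min = 47.30 h.
Threshold 44 h → overtime 3 h 18 min, regular 44 h 0 min.

Regular 44.00 hours, overtime 3.30 hours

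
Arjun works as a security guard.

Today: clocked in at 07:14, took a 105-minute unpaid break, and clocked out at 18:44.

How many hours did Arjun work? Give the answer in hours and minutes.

Today: 07:14–18:44 = 11 h 30 min; less 105 min break → 9 h 45 min

9 h 45 min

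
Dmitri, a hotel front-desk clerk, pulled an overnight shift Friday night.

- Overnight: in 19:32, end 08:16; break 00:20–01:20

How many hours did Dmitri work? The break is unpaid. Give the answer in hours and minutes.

11 h 44 min

Overnight: 19:32 → midnight = 4 h 28 min; midnight → 08:16 = 8 h 16 min; span 12 h 44 min; less 60 min break → 11 h 44 min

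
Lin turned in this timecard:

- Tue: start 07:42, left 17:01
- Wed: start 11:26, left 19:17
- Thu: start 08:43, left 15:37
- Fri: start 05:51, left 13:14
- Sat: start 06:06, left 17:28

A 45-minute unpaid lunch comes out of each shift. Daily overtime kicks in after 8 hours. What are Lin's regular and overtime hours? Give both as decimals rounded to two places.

Regular 35.88 hours, overtime 3.18 hours

Tue: 07:42–17:01 = 9 h 19 min; less 45 min break → 8 h 34 min
Wed: 11:26–19:17 = 7 h 51 min; less 45 min break → 7 h 6 min
Thu: 08:43–15:37 = 6 h 54 min; less 45 min break → 6 h 9 min
Fri: 05:51–13:14 = 7 h 23 min; less 45 min break → 6 h 38 min
Sat: 06:06–17:28 = 11 h 22 min; less 45 min break → 10 h 37 min
Tue reg 8 h 0 min / OT 0 h 34 min; Wed reg 7 h 6 min / OT 0 h 0 min; Thu reg 6 h 9 min / OT 0 h 0 min; Fri reg 6 h 38 min / OT 0 h 0 min; Sat reg 8 h 0 min / OT 2 h 37 min.
Totals: regular 35 h 53 min, overtime 3 h 11 min.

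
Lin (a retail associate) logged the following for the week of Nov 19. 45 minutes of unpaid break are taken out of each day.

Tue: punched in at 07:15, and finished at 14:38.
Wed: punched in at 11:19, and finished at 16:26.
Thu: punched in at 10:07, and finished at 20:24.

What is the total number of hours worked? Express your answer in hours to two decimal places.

Tue: 07:15–14:38 = 7 h 23 min; less 45 min break → 6 h 38 min
Wed: 11:19–16:26 = 5 h 7 min; less 45 min break → 4 h 22 min
Thu: 10:07–20:24 = 10 h 17 min; less 45 min break → 9 h 32 min
Total: 6 h 38 min + 4 h 22 min + 9 h 32 min = 20 h 32 min.

20.53 hours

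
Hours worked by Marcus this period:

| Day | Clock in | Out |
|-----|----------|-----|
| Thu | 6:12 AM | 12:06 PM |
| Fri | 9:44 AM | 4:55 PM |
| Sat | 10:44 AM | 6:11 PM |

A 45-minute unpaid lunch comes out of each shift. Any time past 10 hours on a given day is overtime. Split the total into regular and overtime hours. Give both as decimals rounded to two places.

Thu: 6:12 AM–12:06 PM = 5 h 54 min; less 45 min break → 5 h 9 min
Fri: 9:44 AM–4:55 PM = 7 h 11 min; less 45 min break → 6 h 26 min
Sat: 10:44 AM–6:11 PM = 7 h 27 min; less 45 min break → 6 h 42 min
Thu reg 5 h 9 min / OT 0 h 0 min; Fri reg 6 h 26 min / OT 0 h 0 min; Sat reg 6 h 42 min / OT 0 h 0 min.
Totals: regular 18 h 17 min, overtime 0 h 0 min.

Regular 18.28 hours, overtime 0.00 hours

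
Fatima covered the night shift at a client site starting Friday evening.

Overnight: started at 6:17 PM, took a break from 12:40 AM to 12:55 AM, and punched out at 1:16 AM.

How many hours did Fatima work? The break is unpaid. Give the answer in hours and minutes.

6 h 44 min

Overnight: 6:17 PM → midnight = 5 h 43 min; midnight → 1:16 AM = 1 h 16 min; span 6 h 59 min; less 15 min break → 6 h 44 min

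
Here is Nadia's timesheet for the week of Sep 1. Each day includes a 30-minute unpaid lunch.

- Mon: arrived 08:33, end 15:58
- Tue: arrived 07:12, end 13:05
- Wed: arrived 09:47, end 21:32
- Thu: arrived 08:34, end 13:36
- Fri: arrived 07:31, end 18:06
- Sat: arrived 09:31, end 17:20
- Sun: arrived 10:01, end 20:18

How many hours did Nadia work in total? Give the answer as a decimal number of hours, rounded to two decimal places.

Mon: 08:33–15:58 = 7 h 25 min; less 30 min break → 6 h 55 min
Tue: 07:12–13:05 = 5 h 53 min; less 30 min break → 5 h 23 min
Wed: 09:47–21:32 = 11 h 45 min; less 30 min break → 11 h 15 min
Thu: 08:34–13:36 = 5 h 2 min; less 30 min break → 4 h 32 min
Fri: 07:31–18:06 = 10 h 35 min; less 30 min break → 10 h 5 min
Sat: 09:31–17:20 = 7 h 49 min; less 30 min break → 7 h 19 min
Sun: 10:01–20:18 = 10 h 17 min; less 30 min break → 9 h 47 min
Total: 6 h 55 min + 5 h 23 min + 11 h 15 min + 4 h 32 min + 10 h 5 min + 7 h 19 min + 9 h 47 min = 55 h 16 min.

55.27 hours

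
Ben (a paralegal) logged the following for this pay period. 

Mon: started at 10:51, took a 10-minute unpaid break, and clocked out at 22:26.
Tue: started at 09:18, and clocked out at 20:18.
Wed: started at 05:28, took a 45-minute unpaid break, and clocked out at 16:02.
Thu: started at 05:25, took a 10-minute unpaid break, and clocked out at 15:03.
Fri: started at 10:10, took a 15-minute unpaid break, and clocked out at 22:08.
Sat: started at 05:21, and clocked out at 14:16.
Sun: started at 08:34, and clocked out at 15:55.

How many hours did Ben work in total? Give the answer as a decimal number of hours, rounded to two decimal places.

69.68 hours

Mon: 10:51–22:26 = 11 h 35 min; less 10 min break → 11 h 25 min
Tue: 09:18–20:18 = 11 h 0 min
Wed: 05:28–16:02 = 10 h 34 min; less 45 min break → 9 h 49 min
Thu: 05:25–15:03 = 9 h 38 min; less 10 min break → 9 h 28 min
Fri: 10:10–22:08 = 11 h 58 min; less 15 min break → 11 h 43 min
Sat: 05:21–14:16 = 8 h 55 min
Sun: 08:34–15:55 = 7 h 21 min
Total: 11 h 25 min + 11 h 0 min + 9 h 49 min + 9 h 28 min + 11 h 43 min + 8 h 55 min + 7 h 21 min = 69 h 41 min.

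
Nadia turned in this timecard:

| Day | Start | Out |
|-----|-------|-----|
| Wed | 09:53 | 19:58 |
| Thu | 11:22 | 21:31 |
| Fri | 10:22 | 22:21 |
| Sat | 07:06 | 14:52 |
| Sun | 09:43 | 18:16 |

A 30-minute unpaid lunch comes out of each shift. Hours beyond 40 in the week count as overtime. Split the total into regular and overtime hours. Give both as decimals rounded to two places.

Wed: 09:53–19:58 = 10 h 5 min; less 30 min break → 9 h 35 min
Thu: 11:22–21:31 = 10 h 9 min; less 30 min break → 9 h 39 min
Fri: 10:22–22:21 = 11 h 59 min; less 30 min break → 11 h 29 min
Sat: 07:06–14:52 = 7 h 46 min; less 30 min break → 7 h 16 min
Sun: 09:43–18:16 = 8 h 33 min; less 30 min break → 8 h 3 min
Total worked: 46 h 2 min = 46.03 h.
Threshold 40 h → overtime 6 h 2 min, regular 40 h 0 min.

Regular 40.00 hours, overtime 6.03 hours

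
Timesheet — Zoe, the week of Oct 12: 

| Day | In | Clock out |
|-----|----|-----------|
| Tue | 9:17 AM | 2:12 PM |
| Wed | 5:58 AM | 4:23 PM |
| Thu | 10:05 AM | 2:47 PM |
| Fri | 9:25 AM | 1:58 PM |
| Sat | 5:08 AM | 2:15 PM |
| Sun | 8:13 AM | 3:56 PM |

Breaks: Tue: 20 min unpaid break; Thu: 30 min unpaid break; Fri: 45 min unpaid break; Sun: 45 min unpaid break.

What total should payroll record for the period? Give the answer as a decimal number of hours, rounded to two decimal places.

39.08 hours

Tue: 9:17 AM–2:12 PM = 4 h 55 min; less 20 min break → 4 h 35 min
Wed: 5:58 AM–4:23 PM = 10 h 25 min
Thu: 10:05 AM–2:47 PM = 4 h 42 min; less 30 min break → 4 h 12 min
Fri: 9:25 AM–1:58 PM = 4 h 33 min; less 45 min break → 3 h 48 min
Sat: 5:08 AM–2:15 PM = 9 h 7 min
Sun: 8:13 AM–3:56 PM = 7 h 43 min; less 45 min break → 6 h 58 min
Total: 4 h 35 min + 10 h 25 min + 4 h 12 min + 3 h 48 min + 9 h 7 min + 6 h 58 min = 39 h 5 min.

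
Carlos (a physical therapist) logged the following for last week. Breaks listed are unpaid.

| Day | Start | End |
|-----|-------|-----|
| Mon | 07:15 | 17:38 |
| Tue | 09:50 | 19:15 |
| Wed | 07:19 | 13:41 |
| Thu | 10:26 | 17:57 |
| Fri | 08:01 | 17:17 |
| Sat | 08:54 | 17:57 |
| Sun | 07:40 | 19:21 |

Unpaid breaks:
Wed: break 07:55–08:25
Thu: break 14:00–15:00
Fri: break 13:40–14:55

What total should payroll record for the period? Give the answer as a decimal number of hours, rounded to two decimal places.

Mon: 07:15–17:38 = 10 h 23 min
Tue: 09:50–19:15 = 9 h 25 min
Wed: 07:19–13:41 = 6 h 22 min; less 30 min break → 5 h 52 min
Thu: 10:26–17:57 = 7 h 31 min; less 60 min break → 6 h 31 min
Fri: 08:01–17:17 = 9 h 16 min; less 75 min break → 8 h 1 min
Sat: 08:54–17:57 = 9 h 3 min
Sun: 07:40–19:21 = 11 h 41 min
Total: 10 h 23 min + 9 h 25 min + 5 h 52 min + 6 h 31 min + 8 h 1 min + 9 h 3 min + 11 h 41 min = 60 h 56 min.

60.93 hours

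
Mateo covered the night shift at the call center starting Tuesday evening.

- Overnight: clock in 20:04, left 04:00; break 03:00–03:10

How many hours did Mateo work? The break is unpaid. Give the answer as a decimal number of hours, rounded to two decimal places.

7.77 hours

Overnight: 20:04 → midnight = 3 h 56 min; midnight → 04:00 = 4 h 0 min; span 7 h 56 min; less 10 min break → 7 h 46 min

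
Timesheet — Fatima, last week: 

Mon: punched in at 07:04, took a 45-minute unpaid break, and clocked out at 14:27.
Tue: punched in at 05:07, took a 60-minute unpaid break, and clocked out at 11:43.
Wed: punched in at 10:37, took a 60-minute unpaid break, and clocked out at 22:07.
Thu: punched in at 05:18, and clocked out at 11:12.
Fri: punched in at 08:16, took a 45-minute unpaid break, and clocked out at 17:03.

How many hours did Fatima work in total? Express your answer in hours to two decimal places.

36.67 hours

Mon: 07:04–14:27 = 7 h 23 min; less 45 min break → 6 h 38 min
Tue: 05:07–11:43 = 6 h 36 min; less 60 min break → 5 h 36 min
Wed: 10:37–22:07 = 11 h 30 min; less 60 min break → 10 h 30 min
Thu: 05:18–11:12 = 5 h 54 min
Fri: 08:16–17:03 = 8 h 47 min; less 45 min break → 8 h 2 min
Total: 6 h 38 min + 5 h 36 min + 10 h 30 min + 5 h 54 min + 8 h 2 min = 36 h 40 min.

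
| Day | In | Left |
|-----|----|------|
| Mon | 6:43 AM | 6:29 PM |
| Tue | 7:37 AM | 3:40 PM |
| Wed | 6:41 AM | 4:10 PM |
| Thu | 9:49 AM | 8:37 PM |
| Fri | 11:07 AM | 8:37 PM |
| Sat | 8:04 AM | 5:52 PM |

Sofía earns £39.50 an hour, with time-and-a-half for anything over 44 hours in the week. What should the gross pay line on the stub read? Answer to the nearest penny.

£2650.45

Mon: 6:43 AM–6:29 PM = 11 h 46 min
Tue: 7:37 AM–3:40 PM = 8 h 3 min
Wed: 6:41 AM–4:10 PM = 9 h 29 min
Thu: 9:49 AM–8:37 PM = 10 h 48 min
Fri: 11:07 AM–8:37 PM = 9 h 30 min
Sat: 8:04 AM–5:52 PM = 9 h 48 min
Total worked: 59 h 24 min = 3564 min.
Regular 44 h 0 min = 2640 min at £39.50/h; overtime 15 h 24 min = 924 min at £59.25/h.
Pay = (2640 × £39.50 + 924 × £59.25) ÷ 60 = £2650.45.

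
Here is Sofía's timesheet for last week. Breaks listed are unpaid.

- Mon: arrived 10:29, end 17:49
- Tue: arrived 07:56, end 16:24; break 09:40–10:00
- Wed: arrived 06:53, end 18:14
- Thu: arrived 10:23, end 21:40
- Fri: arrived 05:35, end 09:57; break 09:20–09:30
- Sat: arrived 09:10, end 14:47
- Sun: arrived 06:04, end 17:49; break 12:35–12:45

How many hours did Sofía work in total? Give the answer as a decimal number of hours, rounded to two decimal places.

59.50 hours

Mon: 10:29–17:49 = 7 h 20 min
Tue: 07:56–16:24 = 8 h 28 min; less 20 min break → 8 h 8 min
Wed: 06:53–18:14 = 11 h 21 min
Thu: 10:23–21:40 = 11 h 17 min
Fri: 05:35–09:57 = 4 h 22 min; less 10 min break → 4 h 12 min
Sat: 09:10–14:47 = 5 h 37 min
Sun: 06:04–17:49 = 11 h 45 min; less 10 min break → 11 h 35 min
Total: 7 h 20 min + 8 h 8 min + 11 h 21 min + 11 h 17 min + 4 h 12 min + 5 h 37 min + 11 h 35 min = 59 h 30 min.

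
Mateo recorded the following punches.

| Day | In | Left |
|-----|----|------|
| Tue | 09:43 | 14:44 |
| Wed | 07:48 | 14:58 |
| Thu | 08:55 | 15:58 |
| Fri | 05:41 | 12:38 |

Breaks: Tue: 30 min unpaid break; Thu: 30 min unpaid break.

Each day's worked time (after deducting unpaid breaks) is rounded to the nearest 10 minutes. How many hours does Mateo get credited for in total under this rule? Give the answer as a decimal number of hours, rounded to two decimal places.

25.17 hours

Tue: 09:43–14:44 = 5 h 1 min − 30 min = 4 h 31 min → rounds to 4 h 30 min
Wed: 07:48–14:58 = 7 h 10 min → rounds to 7 h 10 min
Thu: 08:55–15:58 = 7 h 3 min − 30 min = 6 h 33 min → rounds to 6 h 30 min
Fri: 05:41–12:38 = 6 h 57 min → rounds to 7 h 0 min
Total credited: 25 h 10 min.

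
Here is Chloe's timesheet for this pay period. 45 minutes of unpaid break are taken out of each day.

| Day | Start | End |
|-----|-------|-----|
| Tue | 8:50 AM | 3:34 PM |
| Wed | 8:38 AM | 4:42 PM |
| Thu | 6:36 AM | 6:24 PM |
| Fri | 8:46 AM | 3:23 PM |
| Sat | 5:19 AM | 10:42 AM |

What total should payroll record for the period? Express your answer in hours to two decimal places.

34.85 hours

Tue: 8:50 AM–3:34 PM = 6 h 44 min; less 45 min break → 5 h 59 min
Wed: 8:38 AM–4:42 PM = 8 h 4 min; less 45 min break → 7 h 19 min
Thu: 6:36 AM–6:24 PM = 11 h 48 min; less 45 min break → 11 h 3 min
Fri: 8:46 AM–3:23 PM = 6 h 37 min; less 45 min break → 5 h 52 min
Sat: 5:19 AM–10:42 AM = 5 h 23 min; less 45 min break → 4 h 38 min
Total: 5 h 59 min + 7 h 19 min + 11 h 3 min + 5 h 52 min + 4 h 38 min = 34 h 51 min.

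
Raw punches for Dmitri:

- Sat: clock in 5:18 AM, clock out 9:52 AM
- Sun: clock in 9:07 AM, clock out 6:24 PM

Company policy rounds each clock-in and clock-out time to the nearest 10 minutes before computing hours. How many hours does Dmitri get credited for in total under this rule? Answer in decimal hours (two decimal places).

Sat: in 5:18 AM→5:20 AM, out 9:52 AM→9:50 AM; 4 h 30 min
Sun: in 9:07 AM→9:10 AM, out 6:24 PM→6:20 PM; 9 h 10 min
Total credited: 13 h 40 min.

13.67 hours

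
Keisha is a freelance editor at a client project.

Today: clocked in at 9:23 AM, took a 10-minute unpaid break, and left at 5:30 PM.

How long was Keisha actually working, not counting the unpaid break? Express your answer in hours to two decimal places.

Today: 9:23 AM–5:30 PM = 8 h 7 min; less 10 min break → 7 h 57 min

7.95 hours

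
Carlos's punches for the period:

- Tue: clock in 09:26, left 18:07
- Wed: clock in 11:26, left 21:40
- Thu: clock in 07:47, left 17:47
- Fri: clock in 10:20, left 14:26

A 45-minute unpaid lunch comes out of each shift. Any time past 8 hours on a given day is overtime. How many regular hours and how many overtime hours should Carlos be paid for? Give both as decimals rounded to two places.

Tue: 09:26–18:07 = 8 h 41 min; less 45 min break → 7 h 56 min
Wed: 11:26–21:40 = 10 h 14 min; less 45 min break → 9 h 29 min
Thu: 07:47–17:47 = 10 h 0 min; less 45 min break → 9 h 15 min
Fri: 10:20–14:26 = 4 h 6 min; less 45 min break → 3 h 21 min
Tue reg 7 h 56 min / OT 0 h 0 min; Wed reg 8 h 0 min / OT 1 h 29 min; Thu reg 8 h 0 min / OT 1 h 15 min; Fri reg 3 h 21 min / OT 0 h 0 min.
Totals: regular 27 h 17 min, overtime 2 h 44 min.

Regular 27.28 hours, overtime 2.73 hours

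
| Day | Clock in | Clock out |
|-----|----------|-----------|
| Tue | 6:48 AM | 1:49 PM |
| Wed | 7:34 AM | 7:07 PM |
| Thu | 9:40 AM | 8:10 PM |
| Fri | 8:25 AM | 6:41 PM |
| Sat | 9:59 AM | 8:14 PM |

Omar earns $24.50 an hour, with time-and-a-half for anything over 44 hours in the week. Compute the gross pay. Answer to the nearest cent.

Tue: 6:48 AM–1:49 PM = 7 h 1 min
Wed: 7:34 AM–7:07 PM = 11 h 33 min
Thu: 9:40 AM–8:10 PM = 10 h 30 min
Fri: 8:25 AM–6:41 PM = 10 h 16 min
Sat: 9:59 AM–8:14 PM = 10 h 15 min
Total worked: 49 h 35 min = 2975 min.
Regular 44 h 0 min = 2640 min at $24.50/h; overtime 5 h 35 min = 335 min at $36.75/h.
Pay = (2640 × $24.50 + 335 × $36.75) ÷ 60 = $1283.19.

$1283.19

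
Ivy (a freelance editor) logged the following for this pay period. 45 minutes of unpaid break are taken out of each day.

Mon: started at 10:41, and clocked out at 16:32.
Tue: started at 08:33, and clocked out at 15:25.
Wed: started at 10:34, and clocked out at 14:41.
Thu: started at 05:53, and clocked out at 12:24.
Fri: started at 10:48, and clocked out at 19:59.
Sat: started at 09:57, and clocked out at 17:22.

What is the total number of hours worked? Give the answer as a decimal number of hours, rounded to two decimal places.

Mon: 10:41–16:32 = 5 h 51 min; less 45 min break → 5 h 6 min
Tue: 08:33–15:25 = 6 h 52 min; less 45 min break → 6 h 7 min
Wed: 10:34–14:41 = 4 h 7 min; less 45 min break → 3 h 22 min
Thu: 05:53–12:24 = 6 h 31 min; less 45 min break → 5 h 46 min
Fri: 10:48–19:59 = 9 h 11 min; less 45 min break → 8 h 26 min
Sat: 09:57–17:22 = 7 h 25 min; less 45 min break → 6 h 40 min
Total: 5 h 6 min + 6 h 7 min + 3 h 22 min + 5 h 46 min + 8 h 26 min + 6 h 40 min = 35 h 27 min.

35.45 hours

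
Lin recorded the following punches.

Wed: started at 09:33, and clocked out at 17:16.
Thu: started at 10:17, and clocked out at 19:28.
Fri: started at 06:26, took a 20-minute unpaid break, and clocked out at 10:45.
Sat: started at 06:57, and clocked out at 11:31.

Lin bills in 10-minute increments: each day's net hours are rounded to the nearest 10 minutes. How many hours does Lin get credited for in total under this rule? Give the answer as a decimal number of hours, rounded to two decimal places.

25.33 hours

Wed: 09:33–17:16 = 7 h 43 min → rounds to 7 h 40 min
Thu: 10:17–19:28 = 9 h 11 min → rounds to 9 h 10 min
Fri: 06:26–10:45 = 4 h 19 min − 20 min = 3 h 59 min → rounds to 4 h 0 min
Sat: 06:57–11:31 = 4 h 34 min → rounds to 4 h 30 min
Total credited: 25 h 20 min.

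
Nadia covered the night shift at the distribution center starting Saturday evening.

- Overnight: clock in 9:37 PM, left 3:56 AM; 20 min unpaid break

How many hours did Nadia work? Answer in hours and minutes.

Overnight: 9:37 PM → midnight = 2 h 23 min; midnight → 3:56 AM = 3 h 56 min; span 6 h 19 min; less 20 min break → 5 h 59 min

5 h 59 min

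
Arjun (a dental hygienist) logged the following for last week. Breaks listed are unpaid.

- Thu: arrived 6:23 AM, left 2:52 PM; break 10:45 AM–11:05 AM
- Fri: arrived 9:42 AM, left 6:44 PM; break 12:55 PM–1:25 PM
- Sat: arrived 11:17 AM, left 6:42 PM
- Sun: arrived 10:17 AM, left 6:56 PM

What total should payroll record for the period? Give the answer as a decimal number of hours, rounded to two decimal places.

32.75 hours

Thu: 6:23 AM–2:52 PM = 8 h 29 min; less 20 min break → 8 h 9 min
Fri: 9:42 AM–6:44 PM = 9 h 2 min; less 30 min break → 8 h 32 min
Sat: 11:17 AM–6:42 PM = 7 h 25 min
Sun: 10:17 AM–6:56 PM = 8 h 39 min
Total: 8 h 9 min + 8 h 32 min + 7 h 25 min + 8 h 39 min = 32 h 45 min.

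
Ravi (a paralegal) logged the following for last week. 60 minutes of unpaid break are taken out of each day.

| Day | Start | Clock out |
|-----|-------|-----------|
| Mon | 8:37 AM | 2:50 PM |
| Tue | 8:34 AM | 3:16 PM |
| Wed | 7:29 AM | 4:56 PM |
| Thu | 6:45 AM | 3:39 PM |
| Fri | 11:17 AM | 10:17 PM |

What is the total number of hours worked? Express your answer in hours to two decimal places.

37.27 hours

Mon: 8:37 AM–2:50 PM = 6 h 13 min; less 60 min break → 5 h 13 min
Tue: 8:34 AM–3:16 PM = 6 h 42 min; less 60 min break → 5 h 42 min
Wed: 7:29 AM–4:56 PM = 9 h 27 min; less 60 min break → 8 h 27 min
Thu: 6:45 AM–3:39 PM = 8 h 54 min; less 60 min break → 7 h 54 min
Fri: 11:17 AM–10:17 PM = 11 h 0 min; less 60 min break → 10 h 0 min
Total: 5 h 13 min + 5 h 42 min + 8 h 27 min + 7 h 54 min + 10 h 0 min = 37 h 16 min.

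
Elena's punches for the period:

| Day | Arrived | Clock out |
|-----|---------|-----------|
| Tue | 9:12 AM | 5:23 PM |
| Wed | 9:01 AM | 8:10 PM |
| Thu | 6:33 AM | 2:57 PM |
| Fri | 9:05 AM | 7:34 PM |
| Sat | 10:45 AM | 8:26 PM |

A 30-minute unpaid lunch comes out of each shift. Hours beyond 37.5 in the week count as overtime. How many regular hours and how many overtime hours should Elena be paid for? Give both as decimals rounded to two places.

Regular 37.50 hours, overtime 7.90 hours

Tue: 9:12 AM–5:23 PM = 8 h 11 min; less 30 min break → 7 h 41 min
Wed: 9:01 AM–8:10 PM = 11 h 9 min; less 30 min break → 10 h 39 min
Thu: 6:33 AM–2:57 PM = 8 h 24 min; less 30 min break → 7 h 54 min
Fri: 9:05 AM–7:34 PM = 10 h 29 min; less 30 min break → 9 h 59 min
Sat: 10:45 AM–8:26 PM = 9 h 41 min; less 30 min break → 9 h 11 min
Total worked: 45 h 24 min = 45.40 h.
Threshold 37.5 h → overtime 7 h 54 min, regular 37 h 30 min.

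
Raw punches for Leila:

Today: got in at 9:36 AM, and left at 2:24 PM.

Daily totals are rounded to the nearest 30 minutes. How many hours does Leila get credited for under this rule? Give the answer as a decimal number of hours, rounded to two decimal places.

5.00 hours

Today: 9:36 AM–2:24 PM = 4 h 48 min → rounds to 5 h 0 min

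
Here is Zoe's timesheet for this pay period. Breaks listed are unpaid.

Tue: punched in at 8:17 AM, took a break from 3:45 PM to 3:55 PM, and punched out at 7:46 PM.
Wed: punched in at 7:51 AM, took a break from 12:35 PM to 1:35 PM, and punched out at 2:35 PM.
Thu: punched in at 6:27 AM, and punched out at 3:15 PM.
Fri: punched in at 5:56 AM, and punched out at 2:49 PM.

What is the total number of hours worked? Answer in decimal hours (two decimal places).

Tue: 8:17 AM–7:46 PM = 11 h 29 min; less 10 min break → 11 h 19 min
Wed: 7:51 AM–2:35 PM = 6 h 44 min; less 60 min break → 5 h 44 min
Thu: 6:27 AM–3:15 PM = 8 h 48 min
Fri: 5:56 AM–2:49 PM = 8 h 53 min
Total: 11 h 19 min + 5 h 44 min + 8 h 48 min + 8 h 53 min = 34 h 44 min.

34.73 hours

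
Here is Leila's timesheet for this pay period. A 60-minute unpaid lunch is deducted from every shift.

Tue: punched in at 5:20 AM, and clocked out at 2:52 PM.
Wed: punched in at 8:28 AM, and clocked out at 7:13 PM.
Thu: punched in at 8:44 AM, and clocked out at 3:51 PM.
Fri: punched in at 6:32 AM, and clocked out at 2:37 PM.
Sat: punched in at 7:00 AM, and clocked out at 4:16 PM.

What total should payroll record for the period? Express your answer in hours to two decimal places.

39.75 hours

Tue: 5:20 AM–2:52 PM = 9 h 32 min; less 60 min break → 8 h 32 min
Wed: 8:28 AM–7:13 PM = 10 h 45 min; less 60 min break → 9 h 45 min
Thu: 8:44 AM–3:51 PM = 7 h 7 min; less 60 min break → 6 h 7 min
Fri: 6:32 AM–2:37 PM = 8 h 5 min; less 60 min break → 7 h 5 min
Sat: 7:00 AM–4:16 PM = 9 h 16 min; less 60 min break → 8 h 16 min
Total: 8 h 32 min + 9 h 45 min + 6 h 7 min + 7 h 5 min + 8 h 16 min = 39 h 45 min.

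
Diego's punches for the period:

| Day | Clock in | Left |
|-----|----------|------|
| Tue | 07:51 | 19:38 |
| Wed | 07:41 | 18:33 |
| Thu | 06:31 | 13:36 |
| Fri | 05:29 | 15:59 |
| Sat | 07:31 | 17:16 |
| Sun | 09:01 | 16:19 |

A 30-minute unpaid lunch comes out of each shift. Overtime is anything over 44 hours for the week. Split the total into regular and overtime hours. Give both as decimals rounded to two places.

Regular 44.00 hours, overtime 10.28 hours

Tue: 07:51–19:38 = 11 h 47 min; less 30 min break → 11 h 17 min
Wed: 07:41–18:33 = 10 h 52 min; less 30 min break → 10 h 22 min
Thu: 06:31–13:36 = 7 h 5 min; less 30 min break → 6 h 35 min
Fri: 05:29–15:59 = 10 h 30 min; less 30 min break → 10 h 0 min
Sat: 07:31–17:16 = 9 h 45 min; less 30 min break → 9 h 15 min
Sun: 09:01–16:19 = 7 h 18 min; less 30 min break → 6 h 48 min
Total worked: 54 h 17 min = 54.28 h.
Threshold 44 h → overtime 10 h 17 min, regular 44 h 0 min.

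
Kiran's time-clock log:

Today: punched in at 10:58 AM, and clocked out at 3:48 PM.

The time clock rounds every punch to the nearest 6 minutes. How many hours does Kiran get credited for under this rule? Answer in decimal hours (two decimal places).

Today: in 10:58 AM→11:00 AM, out 3:48 PM→3:48 PM; 4 h 48 min

4.80 hours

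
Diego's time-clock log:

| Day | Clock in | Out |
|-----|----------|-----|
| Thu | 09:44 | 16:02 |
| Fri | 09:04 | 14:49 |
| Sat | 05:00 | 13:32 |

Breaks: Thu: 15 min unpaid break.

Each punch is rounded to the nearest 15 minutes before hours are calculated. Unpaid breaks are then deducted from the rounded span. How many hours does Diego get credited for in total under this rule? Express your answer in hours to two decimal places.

20.25 hours

Thu: in 09:44→09:45, out 16:02→16:00; 6 h 15 min − 15 min = 6 h 0 min
Fri: in 09:04→09:00, out 14:49→14:45; 5 h 45 min
Sat: in 05:00→05:00, out 13:32→13:30; 8 h 30 min
Total credited: 20 h 15 min.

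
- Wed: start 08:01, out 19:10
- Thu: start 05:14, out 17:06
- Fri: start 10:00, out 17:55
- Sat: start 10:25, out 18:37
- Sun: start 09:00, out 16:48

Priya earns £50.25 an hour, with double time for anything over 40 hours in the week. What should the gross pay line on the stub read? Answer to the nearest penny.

Wed: 08:01–19:10 = 11 h 9 min
Thu: 05:14–17:06 = 11 h 52 min
Fri: 10:00–17:55 = 7 h 55 min
Sat: 10:25–18:37 = 8 h 12 min
Sun: 09:00–16:48 = 7 h 48 min
Total worked: 46 h 56 min = 2816 min.
Regular 40 h 0 min = 2400 min at £50.25/h; overtime 6 h 56 min = 416 min at £100.50/h.
Pay = (2400 × £50.25 + 416 × £100.50) ÷ 60 = £2706.80.

£2706.80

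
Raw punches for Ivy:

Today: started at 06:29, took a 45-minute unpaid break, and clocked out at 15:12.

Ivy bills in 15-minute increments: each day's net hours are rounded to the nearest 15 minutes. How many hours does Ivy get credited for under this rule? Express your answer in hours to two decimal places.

Today: 06:29–15:12 = 8 h 43 min − 45 min = 7 h 58 min → rounds to 8 h 0 min

8.00 hours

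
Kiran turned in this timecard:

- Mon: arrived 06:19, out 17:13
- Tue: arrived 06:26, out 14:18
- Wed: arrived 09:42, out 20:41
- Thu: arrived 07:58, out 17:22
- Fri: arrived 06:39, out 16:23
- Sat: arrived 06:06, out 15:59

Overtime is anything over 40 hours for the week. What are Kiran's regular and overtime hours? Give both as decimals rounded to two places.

Mon: 06:19–17:13 = 10 h 54 min
Tue: 06:26–14:18 = 7 h 52 min
Wed: 09:42–20:41 = 10 h 59 min
Thu: 07:58–17:22 = 9 h 24 min
Fri: 06:39–16:23 = 9 h 44 min
Sat: 06:06–15:59 = 9 h 53 min
Total worked: 58 h 46 min = 58.77 h.
Threshold 40 h → overtime 18 h 46 min, regular 40 h 0 min.

Regular 40.00 hours, overtime 18.77 hours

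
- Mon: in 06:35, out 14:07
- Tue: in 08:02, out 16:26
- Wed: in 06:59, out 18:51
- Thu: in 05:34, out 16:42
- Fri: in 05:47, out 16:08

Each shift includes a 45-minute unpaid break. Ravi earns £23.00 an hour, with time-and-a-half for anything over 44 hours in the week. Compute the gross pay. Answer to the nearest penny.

Mon: 06:35–14:07 = 7 h 32 min; less 45 min break → 6 h 47 min
Tue: 08:02–16:26 = 8 h 24 min; less 45 min break → 7 h 39 min
Wed: 06:59–18:51 = 11 h 52 min; less 45 min break → 11 h 7 min
Thu: 05:34–16:42 = 11 h 8 min; less 45 min break → 10 h 23 min
Fri: 05:47–16:08 = 10 h 21 min; less 45 min break → 9 h 36 min
Total worked: 45 h 32 min = 2732 min.
Regular 44 h 0 min = 2640 min at £23.00/h; overtime 1 h 32 min = 92 min at £34.50/h.
Pay = (2640 × £23.00 + 92 × £34.50) ÷ 60 = £1064.90.

£1064.90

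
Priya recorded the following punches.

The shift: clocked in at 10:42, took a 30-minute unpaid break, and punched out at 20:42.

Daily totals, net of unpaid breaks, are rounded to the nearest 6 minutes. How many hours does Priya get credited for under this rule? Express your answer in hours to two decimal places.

9.50 hours

The shift: 10:42–20:42 = 10 h 0 min − 30 min = 9 h 30 min → rounds to 9 h 30 min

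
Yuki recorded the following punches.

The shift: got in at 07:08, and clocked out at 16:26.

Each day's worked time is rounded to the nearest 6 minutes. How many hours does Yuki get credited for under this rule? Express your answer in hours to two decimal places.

9.30 hours

The shift: 07:08–16:26 = 9 h 18 min → rounds to 9 h 18 min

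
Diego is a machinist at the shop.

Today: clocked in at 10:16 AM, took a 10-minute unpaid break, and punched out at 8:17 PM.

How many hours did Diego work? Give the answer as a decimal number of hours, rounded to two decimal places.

9.85 hours

Today: 10:16 AM–8:17 PM = 10 h 1 min; less 10 min break → 9 h 51 min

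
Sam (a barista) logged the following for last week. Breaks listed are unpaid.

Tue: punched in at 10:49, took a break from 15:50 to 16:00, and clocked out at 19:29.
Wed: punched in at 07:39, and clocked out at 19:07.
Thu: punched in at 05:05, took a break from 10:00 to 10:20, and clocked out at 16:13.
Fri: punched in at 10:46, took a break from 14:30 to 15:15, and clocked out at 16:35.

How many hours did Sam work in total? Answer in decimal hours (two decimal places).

35.83 hours

Tue: 10:49–19:29 = 8 h 40 min; less 10 min break → 8 h 30 min
Wed: 07:39–19:07 = 11 h 28 min
Thu: 05:05–16:13 = 11 h 8 min; less 20 min break → 10 h 48 min
Fri: 10:46–16:35 = 5 h 49 min; less 45 min break → 5 h 4 min
Total: 8 h 30 min + 11 h 28 min + 10 h 48 min + 5 h 4 min = 35 h 50 min.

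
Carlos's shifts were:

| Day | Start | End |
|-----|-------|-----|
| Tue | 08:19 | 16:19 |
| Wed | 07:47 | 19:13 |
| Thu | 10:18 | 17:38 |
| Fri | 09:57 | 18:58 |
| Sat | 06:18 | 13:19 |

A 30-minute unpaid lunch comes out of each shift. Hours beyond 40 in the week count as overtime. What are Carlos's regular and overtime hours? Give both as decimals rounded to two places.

Tue: 08:19–16:19 = 8 h 0 min; less 30 min break → 7 h 30 min
Wed: 07:47–19:13 = 11 h 26 min; less 30 min break → 10 h 56 min
Thu: 10:18–17:38 = 7 h 20 min; less 30 min break → 6 h 50 min
Fri: 09:57–18:58 = 9 h 1 min; less 30 min break → 8 h 31 min
Sat: 06:18–13:19 = 7 h 1 min; less 30 min break → 6 h 31 min
Total worked: 40 h 18 min = 40.30 h.
Threshold 40 h → overtime 0 h 18 min, regular 40 h 0 min.

Regular 40.00 hours, overtime 0.30 hours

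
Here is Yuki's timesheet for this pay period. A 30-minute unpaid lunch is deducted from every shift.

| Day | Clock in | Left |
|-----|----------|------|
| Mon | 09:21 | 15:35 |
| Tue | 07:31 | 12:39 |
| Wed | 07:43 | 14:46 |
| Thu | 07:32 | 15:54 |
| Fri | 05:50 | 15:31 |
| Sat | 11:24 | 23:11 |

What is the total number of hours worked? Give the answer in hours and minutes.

45 h 15 min

Mon: 09:21–15:35 = 6 h 14 min; less 30 min break → 5 h 44 min
Tue: 07:31–12:39 = 5 h 8 min; less 30 min break → 4 h 38 min
Wed: 07:43–14:46 = 7 h 3 min; less 30 min break → 6 h 33 min
Thu: 07:32–15:54 = 8 h 22 min; less 30 min break → 7 h 52 min
Fri: 05:50–15:31 = 9 h 41 min; less 30 min break → 9 h 11 min
Sat: 11:24–23:11 = 11 h 47 min; less 30 min break → 11 h 17 min
Total: 5 h 44 min + 4 h 38 min + 6 h 33 min + 7 h 52 min + 9 h 11 min + 11 h 17 min = 45 h 15 min.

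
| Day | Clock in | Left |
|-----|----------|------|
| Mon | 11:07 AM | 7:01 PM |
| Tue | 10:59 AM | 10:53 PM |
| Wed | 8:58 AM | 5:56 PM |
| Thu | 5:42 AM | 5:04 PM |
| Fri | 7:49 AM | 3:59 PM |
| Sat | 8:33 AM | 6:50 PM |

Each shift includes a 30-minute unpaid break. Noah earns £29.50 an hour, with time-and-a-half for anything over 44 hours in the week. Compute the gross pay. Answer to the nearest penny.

Mon: 11:07 AM–7:01 PM = 7 h 54 min; less 30 min break → 7 h 24 min
Tue: 10:59 AM–10:53 PM = 11 h 54 min; less 30 min break → 11 h 24 min
Wed: 8:58 AM–5:56 PM = 8 h 58 min; less 30 min break → 8 h 28 min
Thu: 5:42 AM–5:04 PM = 11 h 22 min; less 30 min break → 10 h 52 min
Fri: 7:49 AM–3:59 PM = 8 h 10 min; less 30 min break → 7 h 40 min
Sat: 8:33 AM–6:50 PM = 10 h 17 min; less 30 min break → 9 h 47 min
Total worked: 55 h 35 min = 3335 min.
Regular 44 h 0 min = 2640 min at £29.50/h; overtime 11 h 35 min = 695 min at £44.25/h.
Pay = (2640 × £29.50 + 695 × £44.25) ÷ 60 = £1810.56.

£1810.56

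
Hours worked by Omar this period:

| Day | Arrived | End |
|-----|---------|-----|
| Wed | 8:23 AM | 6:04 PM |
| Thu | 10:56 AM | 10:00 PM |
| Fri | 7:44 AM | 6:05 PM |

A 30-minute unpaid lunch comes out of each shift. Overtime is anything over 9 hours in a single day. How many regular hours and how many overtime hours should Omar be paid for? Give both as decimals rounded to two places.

Regular 27.00 hours, overtime 2.60 hours

Wed: 8:23 AM–6:04 PM = 9 h 41 min; less 30 min break → 9 h 11 min
Thu: 10:56 AM–10:00 PM = 11 h 4 min; less 30 min break → 10 h 34 min
Fri: 7:44 AM–6:05 PM = 10 h 21 min; less 30 min break → 9 h 51 min
Wed reg 9 h 0 min / OT 0 h 11 min; Thu reg 9 h 0 min / OT 1 h 34 min; Fri reg 9 h 0 min / OT 0 h 51 min.
Totals: regular 27 h 0 min, overtime 2 h 36 min.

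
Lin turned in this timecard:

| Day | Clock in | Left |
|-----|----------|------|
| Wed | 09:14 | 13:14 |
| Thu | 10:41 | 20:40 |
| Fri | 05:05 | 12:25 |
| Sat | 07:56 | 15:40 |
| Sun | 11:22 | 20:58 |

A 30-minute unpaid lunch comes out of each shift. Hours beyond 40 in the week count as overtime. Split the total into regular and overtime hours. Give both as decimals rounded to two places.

Regular 36.15 hours, overtime 0.00 hours

Wed: 09:14–13:14 = 4 h 0 min; less 30 min break → 3 h 30 min
Thu: 10:41–20:40 = 9 h 59 min; less 30 min break → 9 h 29 min
Fri: 05:05–12:25 = 7 h 20 min; less 30 min break → 6 h 50 min
Sat: 07:56–15:40 = 7 h 44 min; less 30 min break → 7 h 14 min
Sun: 11:22–20:58 = 9 h 36 min; less 30 min break → 9 h 6 min
Total worked: 36 h 9 min = 36.15 h.
Threshold 40 h → overtime 0 h 0 min, regular 36 h 9 min.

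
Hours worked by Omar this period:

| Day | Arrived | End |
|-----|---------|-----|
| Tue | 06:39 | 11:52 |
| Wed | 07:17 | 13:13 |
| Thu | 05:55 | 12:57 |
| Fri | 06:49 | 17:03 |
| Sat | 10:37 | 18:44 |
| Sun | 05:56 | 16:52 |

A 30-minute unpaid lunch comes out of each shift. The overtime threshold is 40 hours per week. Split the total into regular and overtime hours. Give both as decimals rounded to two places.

Regular 40.00 hours, overtime 4.47 hours

Tue: 06:39–11:52 = 5 h 13 min; less 30 min break → 4 h 43 min
Wed: 07:17–13:13 = 5 h 56 min; less 30 min break → 5 h 26 min
Thu: 05:55–12:57 = 7 h 2 min; less 30 min break → 6 h 32 min
Fri: 06:49–17:03 = 10 h 14 min; less 30 min break → 9 h 44 min
Sat: 10:37–18:44 = 8 h 7 min; less 30 min break → 7 h 37 min
Sun: 05:56–16:52 = 10 h 56 min; less 30 min break → 10 h 26 min
Total worked: 44 h 28 min = 44.47 h.
Threshold 40 h → overtime 4 h 28 min, regular 40 h 0 min.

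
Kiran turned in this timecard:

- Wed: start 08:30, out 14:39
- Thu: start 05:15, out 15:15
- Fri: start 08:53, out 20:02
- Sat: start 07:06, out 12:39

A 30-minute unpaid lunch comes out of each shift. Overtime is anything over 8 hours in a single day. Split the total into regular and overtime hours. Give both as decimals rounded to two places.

Wed: 08:30–14:39 = 6 h 9 min; less 30 min break → 5 h 39 min
Thu: 05:15–15:15 = 10 h 0 min; less 30 min break → 9 h 30 min
Fri: 08:53–20:02 = 11 h 9 min; less 30 min break → 10 h 39 min
Sat: 07:06–12:39 = 5 h 33 min; less 30 min break → 5 h 3 min
Wed reg 5 h 39 min / OT 0 h 0 min; Thu reg 8 h 0 min / OT 1 h 30 min; Fri reg 8 h 0 min / OT 2 h 39 min; Sat reg 5 h 3 min / OT 0 h 0 min.
Totals: regular 26 h 42 min, overtime 4 h 9 min.

Regular 26.70 hours, overtime 4.15 hours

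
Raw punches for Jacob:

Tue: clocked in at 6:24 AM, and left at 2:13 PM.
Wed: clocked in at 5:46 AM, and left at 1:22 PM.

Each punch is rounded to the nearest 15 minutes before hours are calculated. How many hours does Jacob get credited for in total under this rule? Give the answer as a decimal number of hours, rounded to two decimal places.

Tue: in 6:24 AM→6:30 AM, out 2:13 PM→2:15 PM; 7 h 45 min
Wed: in 5:46 AM→5:45 AM, out 1:22 PM→1:15 PM; 7 h 30 min
Total credited: 15 h 15 min.

15.25 hours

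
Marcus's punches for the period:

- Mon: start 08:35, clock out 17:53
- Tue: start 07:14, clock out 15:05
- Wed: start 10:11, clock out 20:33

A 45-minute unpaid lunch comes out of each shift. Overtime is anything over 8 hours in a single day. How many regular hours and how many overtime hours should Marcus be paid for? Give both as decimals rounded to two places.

Mon: 08:35–17:53 = 9 h 18 min; less 45 min break → 8 h 33 min
Tue: 07:14–15:05 = 7 h 51 min; less 45 min break → 7 h 6 min
Wed: 10:11–20:33 = 10 h 22 min; less 45 min break → 9 h 37 min
Mon reg 8 h 0 min / OT 0 h 33 min; Tue reg 7 h 6 min / OT 0 h 0 min; Wed reg 8 h 0 min / OT 1 h 37 min.
Totals: regular 23 h 6 min, overtime 2 h 10 min.

Regular 23.10 hours, overtime 2.17 hours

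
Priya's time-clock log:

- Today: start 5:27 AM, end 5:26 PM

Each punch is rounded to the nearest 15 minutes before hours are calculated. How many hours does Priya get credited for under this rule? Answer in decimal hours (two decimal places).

Today: in 5:27 AM→5:30 AM, out 5:26 PM→5:30 PM; 12 h 0 min

12.00 hours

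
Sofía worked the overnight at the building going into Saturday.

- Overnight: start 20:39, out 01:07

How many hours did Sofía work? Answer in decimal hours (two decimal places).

4.47 hours

Overnight: 20:39 → midnight = 3 h 21 min; midnight → 01:07 = 1 h 7 min; span 4 h 28 min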